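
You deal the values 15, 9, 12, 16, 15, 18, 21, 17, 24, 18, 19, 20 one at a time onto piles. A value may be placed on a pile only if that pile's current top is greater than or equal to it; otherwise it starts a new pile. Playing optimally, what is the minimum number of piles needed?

7

Place each on the leftmost legal pile:
15 → new pile 1 (tops now [15])
9 → pile 1 (tops now [9])
12 → new pile 2 (tops now [9, 12])
16 → new pile 3 (tops now [9, 12, 16])
15 → pile 3 (tops now [9, 12, 15])
18 → new pile 4 (tops now [9, 12, 15, 18])
21 → new pile 5 (tops now [9, 12, 15, 18, 21])
17 → pile 4 (tops now [9, 12, 15, 17, 21])
24 → new pile 6 (tops now [9, 12, 15, 17, 21, 24])
18 → pile 5 (tops now [9, 12, 15, 17, 18, 24])
19 → pile 6 (tops now [9, 12, 15, 17, 18, 19])
20 → new pile 7 (tops now [9, 12, 15, 17, 18, 19, 20])
Seven piles.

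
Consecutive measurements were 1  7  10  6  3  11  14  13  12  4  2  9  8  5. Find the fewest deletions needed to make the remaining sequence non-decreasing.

Fewest deletions = n − (longest non-decreasing subsequence).
Patience tails:
1 → extends → [1]
7 → extends → [1, 7]
10 → extends → [1, 7, 10]
6 → replaces 7 → [1, 6, 10]
3 → replaces 6 → [1, 3, 10]
11 → extends → [1, 3, 10, 11]
14 → extends → [1, 3, 10, 11, 14]
13 → replaces 14 → [1, 3, 10, 11, 13]
12 → replaces 13 → [1, 3, 10, 11, 12]
4 → replaces 10 → [1, 3, 4, 11, 12]
2 → replaces 3 → [1, 2, 4, 11, 12]
9 → replaces 11 → [1, 2, 4, 9, 12]
8 → replaces 9 → [1, 2, 4, 8, 12]
5 → replaces 8 → [1, 2, 4, 5, 12]
Longest non-decreasing subsequence has length 5, so deletions = 14 − 5 = 9.

9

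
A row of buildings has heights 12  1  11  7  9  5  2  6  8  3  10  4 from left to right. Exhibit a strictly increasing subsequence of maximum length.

Patience tails give the LIS length; then backtrack through the dp parents:
12 → extends → [12]
1 → replaces 12 → [1]
11 → extends → [1, 11]
7 → replaces 11 → [1, 7]
9 → extends → [1, 7, 9]
5 → replaces 7 → [1, 5, 9]
2 → replaces 5 → [1, 2, 9]
6 → replaces 9 → [1, 2, 6]
8 → extends → [1, 2, 6, 8]
3 → replaces 6 → [1, 2, 3, 8]
10 → extends → [1, 2, 3, 8, 10]
4 → replaces 8 → [1, 2, 3, 4, 10]
Length 5; one witness is 1, 5, 6, 8, 10.

1, 5, 6, 8, 10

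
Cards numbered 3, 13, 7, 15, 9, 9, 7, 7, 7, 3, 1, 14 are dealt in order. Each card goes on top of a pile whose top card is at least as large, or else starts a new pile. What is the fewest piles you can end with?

Place each on the leftmost legal pile:
3 → new pile 1 (tops now [3])
13 → new pile 2 (tops now [3, 13])
7 → pile 2 (tops now [3, 7])
15 → new pile 3 (tops now [3, 7, 15])
9 → pile 3 (tops now [3, 7, 9])
9 → pile 3 (tops now [3, 7, 9])
7 → pile 2 (tops now [3, 7, 9])
7 → pile 2 (tops now [3, 7, 9])
7 → pile 2 (tops now [3, 7, 9])
3 → pile 1 (tops now [3, 7, 9])
1 → pile 1 (tops now [1, 7, 9])
14 → new pile 4 (tops now [1, 7, 9, 14])
Four piles.

4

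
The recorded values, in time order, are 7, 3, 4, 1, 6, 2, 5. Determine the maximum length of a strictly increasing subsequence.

3

Track the smallest tail for each achievable length (strict):
7 → extends → [7]
3 → replaces 7 → [3]
4 → extends → [3, 4]
1 → replaces 3 → [1, 4]
6 → extends → [1, 4, 6]
2 → replaces 4 → [1, 2, 6]
5 → replaces 6 → [1, 2, 5]
Three tails, so the longest strictly increasing subsequence has length 3 (e.g. 3, 4, 6).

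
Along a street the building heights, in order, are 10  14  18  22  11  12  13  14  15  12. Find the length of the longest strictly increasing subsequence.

Track the smallest tail for each achievable length (strict):
10 → extends → [10]
14 → extends → [10, 14]
18 → extends → [10, 14, 18]
22 → extends → [10, 14, 18, 22]
11 → replaces 14 → [10, 11, 18, 22]
12 → replaces 18 → [10, 11, 12, 22]
13 → replaces 22 → [10, 11, 12, 13]
14 → extends → [10, 11, 12, 13, 14]
15 → extends → [10, 11, 12, 13, 14, 15]
12 → already a tail → [10, 11, 12, 13, 14, 15]
Six tails, so the longest strictly increasing subsequence has length 6 (e.g. 10, 11, 12, 13, 14, 15).

6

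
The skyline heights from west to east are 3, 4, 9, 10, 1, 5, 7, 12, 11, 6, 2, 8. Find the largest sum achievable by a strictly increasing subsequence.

38

Let S[i] be the best sum of a strictly increasing subsequence ending at i:
i:      1  2  3  4  5  6  7  8  9 10 11 12
a[i]:   3  4  9 10  1  5  7 12 11  6  2  8
S:      3  7 16 26  1 12 19 38 37 18  3 27
Maximum is 38 (e.g. 3 + 4 + 9 + 10 + 12).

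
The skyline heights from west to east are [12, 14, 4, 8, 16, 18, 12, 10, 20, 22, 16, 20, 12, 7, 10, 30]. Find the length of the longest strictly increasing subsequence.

7

Track the smallest tail for each achievable length (strict):
12 → extends → [12]
14 → extends → [12, 14]
4 → replaces 12 → [4, 14]
8 → replaces 14 → [4, 8]
16 → extends → [4, 8, 16]
18 → extends → [4, 8, 16, 18]
12 → replaces 16 → [4, 8, 12, 18]
10 → replaces 12 → [4, 8, 10, 18]
20 → extends → [4, 8, 10, 18, 20]
22 → extends → [4, 8, 10, 18, 20, 22]
16 → replaces 18 → [4, 8, 10, 16, 20, 22]
20 → already a tail → [4, 8, 10, 16, 20, 22]
12 → replaces 16 → [4, 8, 10, 12, 20, 22]
7 → replaces 8 → [4, 7, 10, 12, 20, 22]
10 → already a tail → [4, 7, 10, 12, 20, 22]
30 → extends → [4, 7, 10, 12, 20, 22, 30]
Seven tails, so the longest strictly increasing subsequence has length 7 (e.g. 12, 14, 16, 18, 20, 22, 30).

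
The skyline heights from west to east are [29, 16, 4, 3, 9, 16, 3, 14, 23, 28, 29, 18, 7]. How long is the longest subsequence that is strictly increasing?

6

Let dp[i] be the length of the longest such subsequence ending at index i:
i:      1  2  3  4  5  6  7  8  9 10 11 12 13
a[i]:  29 16  4  3  9 16  3 14 23 28 29 18  7
dp:     1  1  1  1  2  3  1  3  4  5  6  4  2
Maximum dp value is 6.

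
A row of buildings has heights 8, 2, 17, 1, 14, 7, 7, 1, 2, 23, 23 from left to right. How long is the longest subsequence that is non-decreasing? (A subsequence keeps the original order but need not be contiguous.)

Track the smallest tail for each achievable length (allowing ties):
8 → extends → [8]
2 → replaces 8 → [2]
17 → extends → [2, 17]
1 → replaces 2 → [1, 17]
14 → replaces 17 → [1, 14]
7 → replaces 14 → [1, 7]
7 → extends → [1, 7, 7]
1 → replaces 7 → [1, 1, 7]
2 → replaces 7 → [1, 1, 2]
23 → extends → [1, 1, 2, 23]
23 → extends → [1, 1, 2, 23, 23]
Five tails, so the longest non-decreasing subsequence has length 5 (e.g. 2, 7, 7, 23, 23).

5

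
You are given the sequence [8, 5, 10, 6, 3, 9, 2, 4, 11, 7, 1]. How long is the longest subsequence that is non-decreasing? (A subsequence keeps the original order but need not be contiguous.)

Track the smallest tail for each achievable length (allowing ties):
8 → extends → [8]
5 → replaces 8 → [5]
10 → extends → [5, 10]
6 → replaces 10 → [5, 6]
3 → replaces 5 → [3, 6]
9 → extends → [3, 6, 9]
2 → replaces 3 → [2, 6, 9]
4 → replaces 6 → [2, 4, 9]
11 → extends → [2, 4, 9, 11]
7 → replaces 9 → [2, 4, 7, 11]
1 → replaces 2 → [1, 4, 7, 11]
Four tails, so the longest non-decreasing subsequence has length 4 (e.g. 5, 6, 9, 11).

4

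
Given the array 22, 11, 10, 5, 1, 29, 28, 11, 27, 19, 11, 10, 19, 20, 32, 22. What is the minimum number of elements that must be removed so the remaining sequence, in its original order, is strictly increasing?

11

Fewest deletions = n − (longest strictly increasing subsequence).
i:      1  2  3  4  5  6  7  8  9 10 11 12 13 14 15 16
a[i]:  22 11 10  5  1 29 28 11 27 19 11 10 19 20 32 22
dp:     1  1  1  1  1  2  2  2  3  3  2  2  3  4  5  5
max dp = 5, so deletions = 16 − 5 = 11.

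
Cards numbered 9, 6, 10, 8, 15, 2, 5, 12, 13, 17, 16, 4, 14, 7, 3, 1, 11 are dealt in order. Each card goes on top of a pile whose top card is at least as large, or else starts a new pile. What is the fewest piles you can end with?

5

Place each on the leftmost legal pile:
9 → new pile 1 (tops now [9])
6 → pile 1 (tops now [6])
10 → new pile 2 (tops now [6, 10])
8 → pile 2 (tops now [6, 8])
15 → new pile 3 (tops now [6, 8, 15])
2 → pile 1 (tops now [2, 8, 15])
5 → pile 2 (tops now [2, 5, 15])
12 → pile 3 (tops now [2, 5, 12])
13 → new pile 4 (tops now [2, 5, 12, 13])
17 → new pile 5 (tops now [2, 5, 12, 13, 17])
16 → pile 5 (tops now [2, 5, 12, 13, 16])
4 → pile 2 (tops now [2, 4, 12, 13, 16])
14 → pile 5 (tops now [2, 4, 12, 13, 14])
7 → pile 3 (tops now [2, 4, 7, 13, 14])
3 → pile 2 (tops now [2, 3, 7, 13, 14])
1 → pile 1 (tops now [1, 3, 7, 13, 14])
11 → pile 4 (tops now [1, 3, 7, 11, 14])
Five piles.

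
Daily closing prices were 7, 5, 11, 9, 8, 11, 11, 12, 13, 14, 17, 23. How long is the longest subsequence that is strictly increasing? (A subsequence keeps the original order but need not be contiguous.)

Let dp[i] be the length of the longest such subsequence ending at index i:
i:      1  2  3  4  5  6  7  8  9 10 11 12
a[i]:   7  5 11  9  8 11 11 12 13 14 17 23
dp:     1  1  2  2  2  3  3  4  5  6  7  8
Maximum dp value is 8.

8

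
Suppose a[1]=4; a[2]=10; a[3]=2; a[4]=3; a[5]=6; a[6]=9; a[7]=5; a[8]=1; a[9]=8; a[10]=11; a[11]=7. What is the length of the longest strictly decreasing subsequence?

Negate each value so 'decreasing' becomes 'increasing', then run patience tails on the negated sequence:
-4 → extends → [-4]
-10 → replaces -4 → [-10]
-2 → extends → [-10, -2]
-3 → replaces -2 → [-10, -3]
-6 → replaces -3 → [-10, -6]
-9 → replaces -6 → [-10, -9]
-5 → extends → [-10, -9, -5]
-1 → extends → [-10, -9, -5, -1]
-8 → replaces -5 → [-10, -9, -8, -1]
-11 → replaces -10 → [-11, -9, -8, -1]
-7 → replaces -1 → [-11, -9, -8, -7]
Four tails, so the longest strictly decreasing subsequence of the original has length 4.

4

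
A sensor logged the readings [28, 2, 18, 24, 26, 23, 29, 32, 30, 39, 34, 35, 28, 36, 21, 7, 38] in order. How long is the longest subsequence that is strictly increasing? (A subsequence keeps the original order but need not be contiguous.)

Let dp[i] be the length of the longest such subsequence ending at index i:
i:      1  2  3  4  5  6  7  8  9 10 11 12 13 14 15 16 17
a[i]:  28  2 18 24 26 23 29 32 30 39 34 35 28 36 21  7 38
dp:     1  1  2  3  4  3  5  6  6  7  7  8  5  9  3  2 10
Maximum dp value is 10.

10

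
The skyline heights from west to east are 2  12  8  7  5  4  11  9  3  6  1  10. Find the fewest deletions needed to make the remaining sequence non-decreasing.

Fewest deletions = n − (longest non-decreasing subsequence).
Patience tails:
2 → extends → [2]
12 → extends → [2, 12]
8 → replaces 12 → [2, 8]
7 → replaces 8 → [2, 7]
5 → replaces 7 → [2, 5]
4 → replaces 5 → [2, 4]
11 → extends → [2, 4, 11]
9 → replaces 11 → [2, 4, 9]
3 → replaces 4 → [2, 3, 9]
6 → replaces 9 → [2, 3, 6]
1 → replaces 2 → [1, 3, 6]
10 → extends → [1, 3, 6, 10]
Longest non-decreasing subsequence has length 4, so deletions = 12 − 4 = 8.

8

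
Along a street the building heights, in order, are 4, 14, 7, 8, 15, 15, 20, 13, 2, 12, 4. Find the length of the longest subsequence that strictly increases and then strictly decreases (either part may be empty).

8

inc[i] = longest strictly increasing subsequence ending at i; dec[i] = longest strictly decreasing subsequence starting at i:
i:      1  2  3  4  5  6  7  8  9 10 11
a[i]:   4 14  7  8 15 15 20 13  2 12  4
inc:    1  2  2  3  4  4  5  4  1  4  2
dec:    2  4  2  2  4  4  4  3  1  2  1
Best peak at i=7 (value 20): inc=5, dec=4, length 5+4−1 = 8.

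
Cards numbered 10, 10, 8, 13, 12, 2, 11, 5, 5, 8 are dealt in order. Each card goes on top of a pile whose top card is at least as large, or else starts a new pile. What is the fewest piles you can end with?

3

Place each on the leftmost legal pile:
10 → new pile 1 (tops now [10])
10 → pile 1 (tops now [10])
8 → pile 1 (tops now [8])
13 → new pile 2 (tops now [8, 13])
12 → pile 2 (tops now [8, 12])
2 → pile 1 (tops now [2, 12])
11 → pile 2 (tops now [2, 11])
5 → pile 2 (tops now [2, 5])
5 → pile 2 (tops now [2, 5])
8 → new pile 3 (tops now [2, 5, 8])
Three piles.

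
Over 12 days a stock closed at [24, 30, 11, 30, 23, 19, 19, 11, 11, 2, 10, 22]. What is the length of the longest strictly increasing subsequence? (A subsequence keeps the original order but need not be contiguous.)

Let dp[i] be the length of the longest such subsequence ending at index i:
i:      1  2  3  4  5  6  7  8  9 10 11 12
a[i]:  24 30 11 30 23 19 19 11 11  2 10 22
dp:     1  2  1  2  2  2  2  1  1  1  2  3
Maximum dp value is 3.

3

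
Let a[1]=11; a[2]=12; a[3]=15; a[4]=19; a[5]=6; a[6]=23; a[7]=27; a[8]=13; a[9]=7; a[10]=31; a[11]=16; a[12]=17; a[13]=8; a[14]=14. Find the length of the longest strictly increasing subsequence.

7

Let dp[i] be the length of the longest such subsequence ending at index i:
i:      1  2  3  4  5  6  7  8  9 10 11 12 13 14
a[i]:  11 12 15 19  6 23 27 13  7 31 16 17  8 14
dp:     1  2  3  4  1  5  6  3  2  7  4  5  3  4
Maximum dp value is 7.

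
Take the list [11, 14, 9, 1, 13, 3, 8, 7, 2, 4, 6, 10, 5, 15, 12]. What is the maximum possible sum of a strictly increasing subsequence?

Let S[i] be the best sum of a strictly increasing subsequence ending at i:
i:      1  2  3  4  5  6  7  8  9 10 11 12 13 14 15
a[i]:  11 14  9  1 13  3  8  7  2  4  6 10  5 15 12
S:     11 25  9  1 24  4 12 11  3  8 14 24 13 40 36
Maximum is 40 (e.g. 11 + 14 + 15).

40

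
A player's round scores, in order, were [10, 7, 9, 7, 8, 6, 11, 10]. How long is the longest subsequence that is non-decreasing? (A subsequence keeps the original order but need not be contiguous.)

Let dp[i] be the length of the longest such subsequence ending at index i:
i:      1  2  3  4  5  6  7  8
a[i]:  10  7  9  7  8  6 11 10
dp:     1  1  2  2  3  1  4  4
Maximum dp value is 4.

4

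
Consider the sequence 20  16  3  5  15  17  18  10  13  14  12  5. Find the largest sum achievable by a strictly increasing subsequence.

Let S[i] be the best sum of a strictly increasing subsequence ending at i:
i:      1  2  3  4  5  6  7  8  9 10 11 12
a[i]:  20 16  3  5 15 17 18 10 13 14 12  5
S:     20 16  3  8 23 40 58 18 31 45 30  8
Maximum is 58 (e.g. 3 + 5 + 15 + 17 + 18).

58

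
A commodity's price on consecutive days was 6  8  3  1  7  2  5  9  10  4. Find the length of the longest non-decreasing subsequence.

Let dp[i] be the length of the longest such subsequence ending at index i:
i:      1  2  3  4  5  6  7  8  9 10
a[i]:   6  8  3  1  7  2  5  9 10  4
dp:     1  2  1  1  2  2  3  4  5  3
Maximum dp value is 5.

5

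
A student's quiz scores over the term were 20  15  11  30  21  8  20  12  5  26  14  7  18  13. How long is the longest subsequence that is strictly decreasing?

Negate each value so 'decreasing' becomes 'increasing', then run patience tails on the negated sequence:
-20 → extends → [-20]
-15 → extends → [-20, -15]
-11 → extends → [-20, -15, -11]
-30 → replaces -20 → [-30, -15, -11]
-21 → replaces -15 → [-30, -21, -11]
-8 → extends → [-30, -21, -11, -8]
-20 → replaces -11 → [-30, -21, -20, -8]
-12 → replaces -8 → [-30, -21, -20, -12]
-5 → extends → [-30, -21, -20, -12, -5]
-26 → replaces -21 → [-30, -26, -20, -12, -5]
-14 → replaces -12 → [-30, -26, -20, -14, -5]
-7 → replaces -5 → [-30, -26, -20, -14, -7]
-18 → replaces -14 → [-30, -26, -20, -18, -7]
-13 → replaces -7 → [-30, -26, -20, -18, -13]
Five tails, so the longest strictly decreasing subsequence of the original has length 5.

5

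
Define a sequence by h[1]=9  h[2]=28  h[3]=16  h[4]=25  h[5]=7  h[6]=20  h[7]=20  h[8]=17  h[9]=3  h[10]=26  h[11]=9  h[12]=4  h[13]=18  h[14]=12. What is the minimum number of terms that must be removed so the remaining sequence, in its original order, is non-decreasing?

Fewest deletions = n − (longest non-decreasing subsequence).
i:      1  2  3  4  5  6  7  8  9 10 11 12 13 14
h[i]:   9 28 16 25  7 20 20 17  3 26  9  4 18 12
dp:     1  2  2  3  1  3  4  3  1  5  2  2  4  3
max dp = 5, so deletions = 14 − 5 = 9.

9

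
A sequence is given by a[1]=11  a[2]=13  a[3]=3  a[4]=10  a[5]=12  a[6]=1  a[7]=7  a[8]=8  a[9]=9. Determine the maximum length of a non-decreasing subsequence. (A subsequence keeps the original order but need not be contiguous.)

4

Let dp[i] be the length of the longest such subsequence ending at index i:
i:      1  2  3  4  5  6  7  8  9
a[i]:  11 13  3 10 12  1  7  8  9
dp:     1  2  1  2  3  1  2  3  4
Maximum dp value is 4.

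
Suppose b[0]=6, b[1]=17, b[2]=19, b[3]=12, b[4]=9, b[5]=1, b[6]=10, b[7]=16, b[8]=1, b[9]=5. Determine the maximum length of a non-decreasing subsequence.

4

Let dp[i] be the length of the longest such subsequence ending at index i:
i:      0  1  2  3  4  5  6  7  8  9
b[i]:   6 17 19 12  9  1 10 16  1  5
dp:     1  2  3  2  2  1  3  4  2  3
Maximum dp value is 4.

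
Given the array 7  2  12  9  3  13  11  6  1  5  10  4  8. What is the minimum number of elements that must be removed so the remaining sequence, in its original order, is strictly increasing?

Fewest deletions = n − (longest strictly increasing subsequence).
Patience tails:
7 → extends → [7]
2 → replaces 7 → [2]
12 → extends → [2, 12]
9 → replaces 12 → [2, 9]
3 → replaces 9 → [2, 3]
13 → extends → [2, 3, 13]
11 → replaces 13 → [2, 3, 11]
6 → replaces 11 → [2, 3, 6]
1 → replaces 2 → [1, 3, 6]
5 → replaces 6 → [1, 3, 5]
10 → extends → [1, 3, 5, 10]
4 → replaces 5 → [1, 3, 4, 10]
8 → replaces 10 → [1, 3, 4, 8]
Longest strictly increasing subsequence has length 4, so deletions = 13 − 4 = 9.

9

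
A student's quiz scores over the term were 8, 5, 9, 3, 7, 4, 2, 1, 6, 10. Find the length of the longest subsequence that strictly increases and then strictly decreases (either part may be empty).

inc[i] = longest strictly increasing subsequence ending at i; dec[i] = longest strictly decreasing subsequence starting at i:
i:      1  2  3  4  5  6  7  8  9 10
a[i]:   8  5  9  3  7  4  2  1  6 10
inc:    1  1  2  1  2  2  1  1  3  4
dec:    5  4  5  3  4  3  2  1  1  1
Best peak at i=3 (value 9): inc=2, dec=5, length 2+5−1 = 6.

6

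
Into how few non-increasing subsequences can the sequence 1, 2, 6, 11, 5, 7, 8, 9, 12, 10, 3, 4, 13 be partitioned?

8

Place each on the leftmost legal pile:
1 → new pile 1 (tops now [1])
2 → new pile 2 (tops now [1, 2])
6 → new pile 3 (tops now [1, 2, 6])
11 → new pile 4 (tops now [1, 2, 6, 11])
5 → pile 3 (tops now [1, 2, 5, 11])
7 → pile 4 (tops now [1, 2, 5, 7])
8 → new pile 5 (tops now [1, 2, 5, 7, 8])
9 → new pile 6 (tops now [1, 2, 5, 7, 8, 9])
12 → new pile 7 (tops now [1, 2, 5, 7, 8, 9, 12])
10 → pile 7 (tops now [1, 2, 5, 7, 8, 9, 10])
3 → pile 3 (tops now [1, 2, 3, 7, 8, 9, 10])
4 → pile 4 (tops now [1, 2, 3, 4, 8, 9, 10])
13 → new pile 8 (tops now [1, 2, 3, 4, 8, 9, 10, 13])
Eight piles.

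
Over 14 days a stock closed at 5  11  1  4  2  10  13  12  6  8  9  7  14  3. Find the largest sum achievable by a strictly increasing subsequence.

43

Let S[i] be the best sum of a strictly increasing subsequence ending at i:
i:      1  2  3  4  5  6  7  8  9 10 11 12 13 14
a[i]:   5 11  1  4  2 10 13 12  6  8  9  7 14  3
S:      5 16  1  5  3 15 29 28 11 19 28 18 43  6
Maximum is 43 (e.g. 5 + 11 + 13 + 14).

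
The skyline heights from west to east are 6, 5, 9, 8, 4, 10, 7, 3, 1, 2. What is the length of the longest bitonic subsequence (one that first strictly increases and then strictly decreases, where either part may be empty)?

6

inc[i] = longest strictly increasing subsequence ending at i; dec[i] = longest strictly decreasing subsequence starting at i:
i:      1  2  3  4  5  6  7  8  9 10
a[i]:   6  5  9  8  4 10  7  3  1  2
inc:    1  1  2  2  1  3  2  1  1  2
dec:    5  4  5  4  3  4  3  2  1  1
Best peak at i=3 (value 9): inc=2, dec=5, length 2+5−1 = 6.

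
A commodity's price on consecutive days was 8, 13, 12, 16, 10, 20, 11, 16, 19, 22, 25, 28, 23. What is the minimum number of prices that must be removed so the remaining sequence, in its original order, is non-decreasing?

Fewest deletions = n − (longest non-decreasing subsequence).
Patience tails:
8 → extends → [8]
13 → extends → [8, 13]
12 → replaces 13 → [8, 12]
16 → extends → [8, 12, 16]
10 → replaces 12 → [8, 10, 16]
20 → extends → [8, 10, 16, 20]
11 → replaces 16 → [8, 10, 11, 20]
16 → replaces 20 → [8, 10, 11, 16]
19 → extends → [8, 10, 11, 16, 19]
22 → extends → [8, 10, 11, 16, 19, 22]
25 → extends → [8, 10, 11, 16, 19, 22, 25]
28 → extends → [8, 10, 11, 16, 19, 22, 25, 28]
23 → replaces 25 → [8, 10, 11, 16, 19, 22, 23, 28]
Longest non-decreasing subsequence has length 8, so deletions = 13 − 8 = 5.

5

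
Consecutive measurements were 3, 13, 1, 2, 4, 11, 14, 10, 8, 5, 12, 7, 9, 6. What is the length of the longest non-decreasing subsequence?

Track the smallest tail for each achievable length (allowing ties):
3 → extends → [3]
13 → extends → [3, 13]
1 → replaces 3 → [1, 13]
2 → replaces 13 → [1, 2]
4 → extends → [1, 2, 4]
11 → extends → [1, 2, 4, 11]
14 → extends → [1, 2, 4, 11, 14]
10 → replaces 11 → [1, 2, 4, 10, 14]
8 → replaces 10 → [1, 2, 4, 8, 14]
5 → replaces 8 → [1, 2, 4, 5, 14]
12 → replaces 14 → [1, 2, 4, 5, 12]
7 → replaces 12 → [1, 2, 4, 5, 7]
9 → extends → [1, 2, 4, 5, 7, 9]
6 → replaces 7 → [1, 2, 4, 5, 6, 9]
Six tails, so the longest non-decreasing subsequence has length 6 (e.g. 1, 2, 4, 5, 7, 9).

6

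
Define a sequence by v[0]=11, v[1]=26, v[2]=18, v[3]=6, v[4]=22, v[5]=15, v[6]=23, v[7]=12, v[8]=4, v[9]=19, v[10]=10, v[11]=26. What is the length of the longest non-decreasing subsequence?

5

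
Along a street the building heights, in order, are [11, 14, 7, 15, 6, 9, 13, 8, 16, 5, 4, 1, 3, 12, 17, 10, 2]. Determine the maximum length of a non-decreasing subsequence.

5

Track the smallest tail for each achievable length (allowing ties):
11 → extends → [11]
14 → extends → [11, 14]
7 → replaces 11 → [7, 14]
15 → extends → [7, 14, 15]
6 → replaces 7 → [6, 14, 15]
9 → replaces 14 → [6, 9, 15]
13 → replaces 15 → [6, 9, 13]
8 → replaces 9 → [6, 8, 13]
16 → extends → [6, 8, 13, 16]
5 → replaces 6 → [5, 8, 13, 16]
4 → replaces 5 → [4, 8, 13, 16]
1 → replaces 4 → [1, 8, 13, 16]
3 → replaces 8 → [1, 3, 13, 16]
12 → replaces 13 → [1, 3, 12, 16]
17 → extends → [1, 3, 12, 16, 17]
10 → replaces 12 → [1, 3, 10, 16, 17]
2 → replaces 3 → [1, 2, 10, 16, 17]
Five tails, so the longest non-decreasing subsequence has length 5 (e.g. 11, 14, 15, 16, 17).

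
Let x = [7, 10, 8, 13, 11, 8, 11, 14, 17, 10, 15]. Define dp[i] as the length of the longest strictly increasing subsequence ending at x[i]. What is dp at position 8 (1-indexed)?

dp[i] = 1 + max{dp[j] : j<i, x[j]<x[i]} (or 1 if no such j):
i:      1  2  3  4  5  6  7  8  9 10 11
x[i]:   7 10  8 13 11  8 11 14 17 10 15
dp:     1  2  2  3  3  2  3  4  5  3  5
At index 8 the value is 4.

4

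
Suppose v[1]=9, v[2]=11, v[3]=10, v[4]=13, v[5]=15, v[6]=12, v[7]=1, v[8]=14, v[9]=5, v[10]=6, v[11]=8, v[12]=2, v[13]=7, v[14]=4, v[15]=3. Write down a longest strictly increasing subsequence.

9, 11, 13, 15

Patience tails give the LIS length; then backtrack through the dp parents:
9 → extends → [9]
11 → extends → [9, 11]
10 → replaces 11 → [9, 10]
13 → extends → [9, 10, 13]
15 → extends → [9, 10, 13, 15]
12 → replaces 13 → [9, 10, 12, 15]
1 → replaces 9 → [1, 10, 12, 15]
14 → replaces 15 → [1, 10, 12, 14]
5 → replaces 10 → [1, 5, 12, 14]
6 → replaces 12 → [1, 5, 6, 14]
8 → replaces 14 → [1, 5, 6, 8]
2 → replaces 5 → [1, 2, 6, 8]
7 → replaces 8 → [1, 2, 6, 7]
4 → replaces 6 → [1, 2, 4, 7]
3 → replaces 4 → [1, 2, 3, 7]
Length 4; one witness is 9, 11, 13, 15.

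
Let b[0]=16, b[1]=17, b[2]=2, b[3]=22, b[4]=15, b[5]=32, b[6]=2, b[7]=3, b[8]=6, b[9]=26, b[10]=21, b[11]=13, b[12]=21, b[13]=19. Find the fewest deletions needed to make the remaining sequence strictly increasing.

9

Fewest deletions = n − (longest strictly increasing subsequence).
Patience tails:
16 → extends → [16]
17 → extends → [16, 17]
2 → replaces 16 → [2, 17]
22 → extends → [2, 17, 22]
15 → replaces 17 → [2, 15, 22]
32 → extends → [2, 15, 22, 32]
2 → already a tail → [2, 15, 22, 32]
3 → replaces 15 → [2, 3, 22, 32]
6 → replaces 22 → [2, 3, 6, 32]
26 → replaces 32 → [2, 3, 6, 26]
21 → replaces 26 → [2, 3, 6, 21]
13 → replaces 21 → [2, 3, 6, 13]
21 → extends → [2, 3, 6, 13, 21]
19 → replaces 21 → [2, 3, 6, 13, 19]
Longest strictly increasing subsequence has length 5, so deletions = 14 − 5 = 9.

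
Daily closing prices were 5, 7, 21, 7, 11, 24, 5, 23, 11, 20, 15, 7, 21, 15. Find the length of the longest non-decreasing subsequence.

7

Track the smallest tail for each achievable length (allowing ties):
5 → extends → [5]
7 → extends → [5, 7]
21 → extends → [5, 7, 21]
7 → replaces 21 → [5, 7, 7]
11 → extends → [5, 7, 7, 11]
24 → extends → [5, 7, 7, 11, 24]
5 → replaces 7 → [5, 5, 7, 11, 24]
23 → replaces 24 → [5, 5, 7, 11, 23]
11 → replaces 23 → [5, 5, 7, 11, 11]
20 → extends → [5, 5, 7, 11, 11, 20]
15 → replaces 20 → [5, 5, 7, 11, 11, 15]
7 → replaces 11 → [5, 5, 7, 7, 11, 15]
21 → extends → [5, 5, 7, 7, 11, 15, 21]
15 → replaces 21 → [5, 5, 7, 7, 11, 15, 15]
Seven tails, so the longest non-decreasing subsequence has length 7 (e.g. 5, 7, 7, 11, 11, 20, 21).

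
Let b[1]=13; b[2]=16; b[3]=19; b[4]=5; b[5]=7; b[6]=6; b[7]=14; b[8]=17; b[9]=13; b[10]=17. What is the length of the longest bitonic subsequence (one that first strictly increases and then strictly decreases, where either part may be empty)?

inc[i] = longest strictly increasing subsequence ending at i; dec[i] = longest strictly decreasing subsequence starting at i:
i:      1  2  3  4  5  6  7  8  9 10
b[i]:  13 16 19  5  7  6 14 17 13 17
inc:    1  2  3  1  2  2  3  4  3  4
dec:    3  3  3  1  2  1  2  2  1  1
Best peak at i=3 (value 19): inc=3, dec=3, length 3+3−1 = 5.

5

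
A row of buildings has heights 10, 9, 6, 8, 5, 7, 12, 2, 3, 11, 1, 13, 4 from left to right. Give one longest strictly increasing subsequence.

6, 8, 12, 13

Patience tails give the LIS length; then backtrack through the dp parents:
10 → extends → [10]
9 → replaces 10 → [9]
6 → replaces 9 → [6]
8 → extends → [6, 8]
5 → replaces 6 → [5, 8]
7 → replaces 8 → [5, 7]
12 → extends → [5, 7, 12]
2 → replaces 5 → [2, 7, 12]
3 → replaces 7 → [2, 3, 12]
11 → replaces 12 → [2, 3, 11]
1 → replaces 2 → [1, 3, 11]
13 → extends → [1, 3, 11, 13]
4 → replaces 11 → [1, 3, 4, 13]
Length 4; one witness is 6, 8, 12, 13.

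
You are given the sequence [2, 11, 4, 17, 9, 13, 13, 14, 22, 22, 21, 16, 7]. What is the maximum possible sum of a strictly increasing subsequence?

Let S[i] be the best sum of a strictly increasing subsequence ending at i:
i:      1  2  3  4  5  6  7  8  9 10 11 12 13
a[i]:   2 11  4 17  9 13 13 14 22 22 21 16  7
S:      2 13  6 30 15 28 28 42 64 64 63 58 13
Maximum is 64 (e.g. 2 + 4 + 9 + 13 + 14 + 22).

64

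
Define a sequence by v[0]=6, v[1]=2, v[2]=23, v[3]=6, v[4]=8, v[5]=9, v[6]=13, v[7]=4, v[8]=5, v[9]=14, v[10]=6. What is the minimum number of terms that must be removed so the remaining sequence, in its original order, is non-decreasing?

Fewest deletions = n − (longest non-decreasing subsequence).
Patience tails:
6 → extends → [6]
2 → replaces 6 → [2]
23 → extends → [2, 23]
6 → replaces 23 → [2, 6]
8 → extends → [2, 6, 8]
9 → extends → [2, 6, 8, 9]
13 → extends → [2, 6, 8, 9, 13]
4 → replaces 6 → [2, 4, 8, 9, 13]
5 → replaces 8 → [2, 4, 5, 9, 13]
14 → extends → [2, 4, 5, 9, 13, 14]
6 → replaces 9 → [2, 4, 5, 6, 13, 14]
Longest non-decreasing subsequence has length 6, so deletions = 11 − 6 = 5.

5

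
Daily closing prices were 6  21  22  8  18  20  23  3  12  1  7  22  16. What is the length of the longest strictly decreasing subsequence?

4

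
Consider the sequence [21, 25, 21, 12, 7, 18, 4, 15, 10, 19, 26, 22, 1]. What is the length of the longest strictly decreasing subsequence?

6

Negate each value so 'decreasing' becomes 'increasing', then run patience tails on the negated sequence:
-21 → extends → [-21]
-25 → replaces -21 → [-25]
-21 → extends → [-25, -21]
-12 → extends → [-25, -21, -12]
-7 → extends → [-25, -21, -12, -7]
-18 → replaces -12 → [-25, -21, -18, -7]
-4 → extends → [-25, -21, -18, -7, -4]
-15 → replaces -7 → [-25, -21, -18, -15, -4]
-10 → replaces -4 → [-25, -21, -18, -15, -10]
-19 → replaces -18 → [-25, -21, -19, -15, -10]
-26 → replaces -25 → [-26, -21, -19, -15, -10]
-22 → replaces -21 → [-26, -22, -19, -15, -10]
-1 → extends → [-26, -22, -19, -15, -10, -1]
Six tails, so the longest strictly decreasing subsequence of the original has length 6.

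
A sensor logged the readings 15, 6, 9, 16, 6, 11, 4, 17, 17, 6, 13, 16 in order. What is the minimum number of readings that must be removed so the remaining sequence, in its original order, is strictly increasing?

7

Fewest deletions = n − (longest strictly increasing subsequence).
i:      1  2  3  4  5  6  7  8  9 10 11 12
a[i]:  15  6  9 16  6 11  4 17 17  6 13 16
dp:     1  1  2  3  1  3  1  4  4  2  4  5
max dp = 5, so deletions = 12 − 5 = 7.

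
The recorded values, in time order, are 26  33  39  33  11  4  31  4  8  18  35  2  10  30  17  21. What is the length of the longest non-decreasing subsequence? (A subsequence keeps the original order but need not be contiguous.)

6

Let dp[i] be the length of the longest such subsequence ending at index i:
i:      1  2  3  4  5  6  7  8  9 10 11 12 13 14 15 16
a[i]:  26 33 39 33 11  4 31  4  8 18 35  2 10 30 17 21
dp:     1  2  3  3  1  1  2  2  3  4  5  1  4  5  5  6
Maximum dp value is 6.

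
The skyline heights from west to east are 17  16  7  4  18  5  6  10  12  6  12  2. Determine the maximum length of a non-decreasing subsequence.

6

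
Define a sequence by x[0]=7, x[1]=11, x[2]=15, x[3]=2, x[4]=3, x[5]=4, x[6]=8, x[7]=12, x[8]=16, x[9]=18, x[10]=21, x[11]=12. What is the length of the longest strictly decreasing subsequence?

2

Negate each value so 'decreasing' becomes 'increasing', then run patience tails on the negated sequence:
-7 → extends → [-7]
-11 → replaces -7 → [-11]
-15 → replaces -11 → [-15]
-2 → extends → [-15, -2]
-3 → replaces -2 → [-15, -3]
-4 → replaces -3 → [-15, -4]
-8 → replaces -4 → [-15, -8]
-12 → replaces -8 → [-15, -12]
-16 → replaces -15 → [-16, -12]
-18 → replaces -16 → [-18, -12]
-21 → replaces -18 → [-21, -12]
-12 → already a tail → [-21, -12]
Two tails, so the longest strictly decreasing subsequence of the original has length 2.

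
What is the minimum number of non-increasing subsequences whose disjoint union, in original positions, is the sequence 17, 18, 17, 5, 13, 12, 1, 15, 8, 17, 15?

4

The minimum number of non-increasing subsequences covering a sequence equals the length of its longest strictly increasing subsequence.
LIS length is 4 (e.g. 5, 13, 15, 17), so 4 piles are needed.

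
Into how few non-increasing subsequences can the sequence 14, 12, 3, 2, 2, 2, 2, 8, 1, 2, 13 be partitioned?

3

Place each on the leftmost legal pile:
14 → new pile 1 (tops now [14])
12 → pile 1 (tops now [12])
3 → pile 1 (tops now [3])
2 → pile 1 (tops now [2])
2 → pile 1 (tops now [2])
2 → pile 1 (tops now [2])
2 → pile 1 (tops now [2])
8 → new pile 2 (tops now [2, 8])
1 → pile 1 (tops now [1, 8])
2 → pile 2 (tops now [1, 2])
13 → new pile 3 (tops now [1, 2, 13])
Three piles.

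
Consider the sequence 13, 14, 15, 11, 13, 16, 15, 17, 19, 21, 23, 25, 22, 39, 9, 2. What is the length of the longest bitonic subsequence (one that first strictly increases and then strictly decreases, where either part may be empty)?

inc[i] = longest strictly increasing subsequence ending at i; dec[i] = longest strictly decreasing subsequence starting at i:
i:      1  2  3  4  5  6  7  8  9 10 11 12 13 14 15 16
a[i]:  13 14 15 11 13 16 15 17 19 21 23 25 22 39  9  2
inc:    1  2  3  1  2  4  3  5  6  7  8  9  8 10  1  1
dec:    4  4  4  3  3  4  3  3  3  3  4  4  3  3  2  1
Best peak at i=12 (value 25): inc=9, dec=4, length 9+4−1 = 12.

12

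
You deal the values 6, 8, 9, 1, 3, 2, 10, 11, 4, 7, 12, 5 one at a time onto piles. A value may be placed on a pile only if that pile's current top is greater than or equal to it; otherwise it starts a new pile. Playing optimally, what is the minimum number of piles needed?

Place each on the leftmost legal pile:
6 → new pile 1 (tops now [6])
8 → new pile 2 (tops now [6, 8])
9 → new pile 3 (tops now [6, 8, 9])
1 → pile 1 (tops now [1, 8, 9])
3 → pile 2 (tops now [1, 3, 9])
2 → pile 2 (tops now [1, 2, 9])
10 → new pile 4 (tops now [1, 2, 9, 10])
11 → new pile 5 (tops now [1, 2, 9, 10, 11])
4 → pile 3 (tops now [1, 2, 4, 10, 11])
7 → pile 4 (tops now [1, 2, 4, 7, 11])
12 → new pile 6 (tops now [1, 2, 4, 7, 11, 12])
5 → pile 4 (tops now [1, 2, 4, 5, 11, 12])
Six piles.

6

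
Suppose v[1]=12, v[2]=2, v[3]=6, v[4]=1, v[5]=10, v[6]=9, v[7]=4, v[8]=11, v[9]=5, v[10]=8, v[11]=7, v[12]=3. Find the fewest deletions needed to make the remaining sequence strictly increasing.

Fewest deletions = n − (longest strictly increasing subsequence).
i:      1  2  3  4  5  6  7  8  9 10 11 12
v[i]:  12  2  6  1 10  9  4 11  5  8  7  3
dp:     1  1  2  1  3  3  2  4  3  4  4  2
max dp = 4, so deletions = 12 − 4 = 8.

8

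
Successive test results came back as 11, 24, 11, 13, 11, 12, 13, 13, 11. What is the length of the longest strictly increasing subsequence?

Track the smallest tail for each achievable length (strict):
11 → extends → [11]
24 → extends → [11, 24]
11 → already a tail → [11, 24]
13 → replaces 24 → [11, 13]
11 → already a tail → [11, 13]
12 → replaces 13 → [11, 12]
13 → extends → [11, 12, 13]
13 → already a tail → [11, 12, 13]
11 → already a tail → [11, 12, 13]
Three tails, so the longest strictly increasing subsequence has length 3 (e.g. 11, 12, 13).

3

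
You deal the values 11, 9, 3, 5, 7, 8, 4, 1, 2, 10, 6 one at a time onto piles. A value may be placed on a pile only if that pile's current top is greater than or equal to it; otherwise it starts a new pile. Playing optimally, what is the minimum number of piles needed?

The minimum number of non-increasing subsequences covering a sequence equals the length of its longest strictly increasing subsequence.
LIS length is 5 (e.g. 3, 5, 7, 8, 10), so 5 piles are needed.

5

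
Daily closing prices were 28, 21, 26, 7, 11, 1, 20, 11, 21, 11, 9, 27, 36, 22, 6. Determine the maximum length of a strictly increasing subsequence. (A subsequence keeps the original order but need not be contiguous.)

Let dp[i] be the length of the longest such subsequence ending at index i:
i:      1  2  3  4  5  6  7  8  9 10 11 12 13 14 15
a[i]:  28 21 26  7 11  1 20 11 21 11  9 27 36 22  6
dp:     1  1  2  1  2  1  3  2  4  2  2  5  6  5  2
Maximum dp value is 6.

6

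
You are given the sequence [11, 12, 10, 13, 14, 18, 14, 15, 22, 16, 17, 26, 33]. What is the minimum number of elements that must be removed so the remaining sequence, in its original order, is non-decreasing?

3

Fewest deletions = n − (longest non-decreasing subsequence).
i:      1  2  3  4  5  6  7  8  9 10 11 12 13
a[i]:  11 12 10 13 14 18 14 15 22 16 17 26 33
dp:     1  2  1  3  4  5  5  6  7  7  8  9 10
max dp = 10, so deletions = 13 − 10 = 3.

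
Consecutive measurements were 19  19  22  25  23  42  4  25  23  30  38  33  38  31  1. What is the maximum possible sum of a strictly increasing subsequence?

190

Let S[i] be the best sum of a strictly increasing subsequence ending at i:
i:       1   2   3   4   5   6   7   8   9  10  11  12  13  14  15
a[i]:   19  19  22  25  23  42   4  25  23  30  38  33  38  31   1
S:      19  19  41  66  64 108   4  89  64 119 157 152 190 150   1
Maximum is 190 (e.g. 19 + 22 + 23 + 25 + 30 + 33 + 38).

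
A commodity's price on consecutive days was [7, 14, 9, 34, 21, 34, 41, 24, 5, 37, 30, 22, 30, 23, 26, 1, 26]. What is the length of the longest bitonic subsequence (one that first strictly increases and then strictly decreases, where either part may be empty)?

inc[i] = longest strictly increasing subsequence ending at i; dec[i] = longest strictly decreasing subsequence starting at i:
i:      1  2  3  4  5  6  7  8  9 10 11 12 13 14 15 16 17
a[i]:   7 14  9 34 21 34 41 24  5 37 30 22 30 23 26  1 26
inc:    1  2  2  3  3  4  5  4  1  5  5  4  5  5  6  1  6
dec:    3  4  3  4  3  4  5  3  2  4  3  2  3  2  2  1  1
Best peak at i=7 (value 41): inc=5, dec=5, length 5+5−1 = 9.

9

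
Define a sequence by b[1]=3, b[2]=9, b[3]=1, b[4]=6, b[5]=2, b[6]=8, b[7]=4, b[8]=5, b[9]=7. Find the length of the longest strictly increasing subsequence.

5

Let dp[i] be the length of the longest such subsequence ending at index i:
i:     1 2 3 4 5 6 7 8 9
b[i]:  3 9 1 6 2 8 4 5 7
dp:    1 2 1 2 2 3 3 4 5
Maximum dp value is 5.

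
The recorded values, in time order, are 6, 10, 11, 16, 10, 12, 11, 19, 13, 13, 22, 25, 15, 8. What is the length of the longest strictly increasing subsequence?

7

Let dp[i] be the length of the longest such subsequence ending at index i:
i:      1  2  3  4  5  6  7  8  9 10 11 12 13 14
a[i]:   6 10 11 16 10 12 11 19 13 13 22 25 15  8
dp:     1  2  3  4  2  4  3  5  5  5  6  7  6  2
Maximum dp value is 7.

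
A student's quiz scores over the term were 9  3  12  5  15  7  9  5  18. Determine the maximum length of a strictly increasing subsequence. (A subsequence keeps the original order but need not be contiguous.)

5

Track the smallest tail for each achievable length (strict):
9 → extends → [9]
3 → replaces 9 → [3]
12 → extends → [3, 12]
5 → replaces 12 → [3, 5]
15 → extends → [3, 5, 15]
7 → replaces 15 → [3, 5, 7]
9 → extends → [3, 5, 7, 9]
5 → already a tail → [3, 5, 7, 9]
18 → extends → [3, 5, 7, 9, 18]
Five tails, so the longest strictly increasing subsequence has length 5 (e.g. 3, 5, 7, 9, 18).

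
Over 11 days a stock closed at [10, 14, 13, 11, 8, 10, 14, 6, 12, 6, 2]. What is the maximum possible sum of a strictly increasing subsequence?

37

Let S[i] be the best sum of a strictly increasing subsequence ending at i:
i:      1  2  3  4  5  6  7  8  9 10 11
a[i]:  10 14 13 11  8 10 14  6 12  6  2
S:     10 24 23 21  8 18 37  6 33  6  2
Maximum is 37 (e.g. 10 + 13 + 14).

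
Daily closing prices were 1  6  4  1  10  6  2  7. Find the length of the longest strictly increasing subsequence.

4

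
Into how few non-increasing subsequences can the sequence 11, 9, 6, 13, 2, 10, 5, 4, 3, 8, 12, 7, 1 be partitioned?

4

Place each on the leftmost legal pile:
11 → new pile 1 (tops now [11])
9 → pile 1 (tops now [9])
6 → pile 1 (tops now [6])
13 → new pile 2 (tops now [6, 13])
2 → pile 1 (tops now [2, 13])
10 → pile 2 (tops now [2, 10])
5 → pile 2 (tops now [2, 5])
4 → pile 2 (tops now [2, 4])
3 → pile 2 (tops now [2, 3])
8 → new pile 3 (tops now [2, 3, 8])
12 → new pile 4 (tops now [2, 3, 8, 12])
7 → pile 3 (tops now [2, 3, 7, 12])
1 → pile 1 (tops now [1, 3, 7, 12])
Four piles.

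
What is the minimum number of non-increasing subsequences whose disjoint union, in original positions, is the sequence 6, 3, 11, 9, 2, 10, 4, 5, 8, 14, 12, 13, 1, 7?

6

Place each on the leftmost legal pile:
6 → new pile 1 (tops now [6])
3 → pile 1 (tops now [3])
11 → new pile 2 (tops now [3, 11])
9 → pile 2 (tops now [3, 9])
2 → pile 1 (tops now [2, 9])
10 → new pile 3 (tops now [2, 9, 10])
4 → pile 2 (tops now [2, 4, 10])
5 → pile 3 (tops now [2, 4, 5])
8 → new pile 4 (tops now [2, 4, 5, 8])
14 → new pile 5 (tops now [2, 4, 5, 8, 14])
12 → pile 5 (tops now [2, 4, 5, 8, 12])
13 → new pile 6 (tops now [2, 4, 5, 8, 12, 13])
1 → pile 1 (tops now [1, 4, 5, 8, 12, 13])
7 → pile 4 (tops now [1, 4, 5, 7, 12, 13])
Six piles.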